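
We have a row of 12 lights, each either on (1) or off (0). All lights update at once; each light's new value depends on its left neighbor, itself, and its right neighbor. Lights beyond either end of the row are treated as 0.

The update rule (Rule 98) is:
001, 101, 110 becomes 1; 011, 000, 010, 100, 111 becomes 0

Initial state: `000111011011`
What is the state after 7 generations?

010101010000

001001101101
010010110110
100101011010
001010101100
010101010100
101010101000
010101010000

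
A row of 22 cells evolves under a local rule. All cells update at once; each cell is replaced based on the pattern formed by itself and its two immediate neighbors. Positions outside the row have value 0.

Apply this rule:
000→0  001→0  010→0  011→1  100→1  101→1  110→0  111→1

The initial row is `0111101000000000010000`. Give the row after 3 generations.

0101010101000000000010

generation 1: 0111010100000000001000
generation 2: 0110101010000000000100
generation 3: 0101010101000000000010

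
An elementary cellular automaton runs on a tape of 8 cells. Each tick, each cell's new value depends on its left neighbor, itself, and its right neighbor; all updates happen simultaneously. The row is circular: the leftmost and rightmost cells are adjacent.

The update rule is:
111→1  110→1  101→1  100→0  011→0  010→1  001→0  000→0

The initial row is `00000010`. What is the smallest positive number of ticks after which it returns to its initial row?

00000010

1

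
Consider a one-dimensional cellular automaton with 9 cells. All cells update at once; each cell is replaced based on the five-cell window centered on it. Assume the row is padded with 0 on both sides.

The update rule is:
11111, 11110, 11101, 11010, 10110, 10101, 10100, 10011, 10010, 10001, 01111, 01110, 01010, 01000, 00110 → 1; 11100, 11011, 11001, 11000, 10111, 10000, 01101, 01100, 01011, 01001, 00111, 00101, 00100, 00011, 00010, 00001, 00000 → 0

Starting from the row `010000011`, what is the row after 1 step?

001000010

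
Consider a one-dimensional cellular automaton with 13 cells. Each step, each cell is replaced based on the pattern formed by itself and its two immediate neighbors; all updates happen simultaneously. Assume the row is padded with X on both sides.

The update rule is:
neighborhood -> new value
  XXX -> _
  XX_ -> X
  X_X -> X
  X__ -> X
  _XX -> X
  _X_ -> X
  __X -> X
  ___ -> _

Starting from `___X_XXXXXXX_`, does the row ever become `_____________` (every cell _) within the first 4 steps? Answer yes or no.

X_XXXX_____XX
XXX__XX___XX_
__XXXXXX_XXXX
XXX____XXX___
step 4 is XXX____XXX___, still not uniform _

no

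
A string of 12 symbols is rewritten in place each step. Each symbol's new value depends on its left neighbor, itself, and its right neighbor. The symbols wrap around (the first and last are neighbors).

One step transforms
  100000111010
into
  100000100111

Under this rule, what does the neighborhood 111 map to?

0

At position 7 the neighborhood is 111; the next row has 0 there.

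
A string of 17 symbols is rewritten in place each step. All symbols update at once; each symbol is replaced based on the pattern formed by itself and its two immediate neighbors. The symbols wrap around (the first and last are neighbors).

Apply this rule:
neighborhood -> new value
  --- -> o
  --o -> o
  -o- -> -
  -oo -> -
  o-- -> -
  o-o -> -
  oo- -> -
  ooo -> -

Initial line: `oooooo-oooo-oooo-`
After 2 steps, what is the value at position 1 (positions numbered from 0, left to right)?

-----------------
ooooooooooooooooo
position 1 holds o

o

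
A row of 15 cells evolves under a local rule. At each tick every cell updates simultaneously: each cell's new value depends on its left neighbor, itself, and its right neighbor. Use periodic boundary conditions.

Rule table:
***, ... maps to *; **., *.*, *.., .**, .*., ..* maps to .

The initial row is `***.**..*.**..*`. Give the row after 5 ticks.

****..*****..**

**.............
...***********.
**..*********..
.....*******...
****..*****..**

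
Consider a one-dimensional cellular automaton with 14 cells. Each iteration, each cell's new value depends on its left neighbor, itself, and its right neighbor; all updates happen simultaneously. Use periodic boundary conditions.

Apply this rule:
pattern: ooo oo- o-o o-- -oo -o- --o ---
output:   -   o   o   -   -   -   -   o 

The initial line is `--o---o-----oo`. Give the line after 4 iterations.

----o---ooo--o
-oo---o---o---
--o-o---o---oo
---o--o---o--o

---o--o---o--o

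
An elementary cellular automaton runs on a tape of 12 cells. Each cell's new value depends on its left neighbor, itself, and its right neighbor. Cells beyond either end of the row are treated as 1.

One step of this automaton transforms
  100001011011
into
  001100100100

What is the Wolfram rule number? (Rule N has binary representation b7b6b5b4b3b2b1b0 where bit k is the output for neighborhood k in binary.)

position 11: 111 → 0  (bit 7 = 0)
position 0: 110 → 0  (bit 6 = 0)
position 6: 101 → 1  (bit 5 = 1)
position 1: 100 → 0  (bit 4 = 0)
position 7: 011 → 0  (bit 3 = 0)
position 5: 010 → 0  (bit 2 = 0)
position 4: 001 → 0  (bit 1 = 0)
position 2: 000 → 1  (bit 0 = 1)
bits b7..b0 = 00100001 = 33

33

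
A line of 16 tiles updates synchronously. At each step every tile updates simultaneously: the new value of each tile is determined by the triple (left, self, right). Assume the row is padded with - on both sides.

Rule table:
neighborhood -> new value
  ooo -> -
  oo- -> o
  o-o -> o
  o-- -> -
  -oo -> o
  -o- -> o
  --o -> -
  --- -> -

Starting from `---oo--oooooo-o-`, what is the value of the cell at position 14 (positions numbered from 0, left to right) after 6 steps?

---oo--o----ooo-
---oo--o----o-o-
---oo--o----ooo-  (repeats step 1; period 2)
step 6: ---oo--o----o-o-
position 14 holds o

o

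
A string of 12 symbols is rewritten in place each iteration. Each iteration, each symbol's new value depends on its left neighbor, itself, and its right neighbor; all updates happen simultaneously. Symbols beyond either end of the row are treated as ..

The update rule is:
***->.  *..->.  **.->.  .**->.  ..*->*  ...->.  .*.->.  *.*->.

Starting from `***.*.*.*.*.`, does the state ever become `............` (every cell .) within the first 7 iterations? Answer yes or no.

............
all cells are . at iteration 1

yes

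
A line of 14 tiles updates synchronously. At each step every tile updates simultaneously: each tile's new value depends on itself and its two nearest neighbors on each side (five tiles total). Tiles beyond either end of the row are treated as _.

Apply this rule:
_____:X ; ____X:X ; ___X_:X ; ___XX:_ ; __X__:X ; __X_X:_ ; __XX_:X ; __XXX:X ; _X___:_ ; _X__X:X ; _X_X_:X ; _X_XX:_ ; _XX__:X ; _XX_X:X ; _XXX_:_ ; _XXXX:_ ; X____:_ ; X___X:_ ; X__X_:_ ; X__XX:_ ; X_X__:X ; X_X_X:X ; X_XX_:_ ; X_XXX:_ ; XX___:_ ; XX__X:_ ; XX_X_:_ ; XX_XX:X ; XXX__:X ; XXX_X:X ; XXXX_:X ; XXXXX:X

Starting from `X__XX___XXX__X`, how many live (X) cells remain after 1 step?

7

XX_XX___X_X__X
count of X: 7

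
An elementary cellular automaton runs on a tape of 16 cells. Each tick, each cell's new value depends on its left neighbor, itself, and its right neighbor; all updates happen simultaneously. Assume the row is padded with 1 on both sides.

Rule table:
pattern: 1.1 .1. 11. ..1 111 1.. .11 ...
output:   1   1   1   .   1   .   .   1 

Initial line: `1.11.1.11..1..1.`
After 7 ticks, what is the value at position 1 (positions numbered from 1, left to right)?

1

11.1111.1..1..11
111.11111..1...1
1111.1111..1.1..
11111.111..111..
111111.11...11..
1111111.1.1..1..
11111111111..1..
position 1 holds 1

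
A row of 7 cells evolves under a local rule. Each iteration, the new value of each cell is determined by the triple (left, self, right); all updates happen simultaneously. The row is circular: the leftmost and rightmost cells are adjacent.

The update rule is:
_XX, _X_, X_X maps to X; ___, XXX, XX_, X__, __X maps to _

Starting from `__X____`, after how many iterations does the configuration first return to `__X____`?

1

iteration 1: __X____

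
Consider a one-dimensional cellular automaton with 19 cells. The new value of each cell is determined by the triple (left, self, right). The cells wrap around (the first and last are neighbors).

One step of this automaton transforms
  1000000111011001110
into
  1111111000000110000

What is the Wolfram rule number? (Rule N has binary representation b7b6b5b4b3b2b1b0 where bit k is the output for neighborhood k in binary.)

position 8: 111 → 0  (bit 7 = 0)
position 9: 110 → 0  (bit 6 = 0)
position 10: 101 → 0  (bit 5 = 0)
position 1: 100 → 1  (bit 4 = 1)
position 7: 011 → 0  (bit 3 = 0)
position 0: 010 → 1  (bit 2 = 1)
position 6: 001 → 1  (bit 1 = 1)
position 2: 000 → 1  (bit 0 = 1)
bits b7..b0 = 00010111 = 23

23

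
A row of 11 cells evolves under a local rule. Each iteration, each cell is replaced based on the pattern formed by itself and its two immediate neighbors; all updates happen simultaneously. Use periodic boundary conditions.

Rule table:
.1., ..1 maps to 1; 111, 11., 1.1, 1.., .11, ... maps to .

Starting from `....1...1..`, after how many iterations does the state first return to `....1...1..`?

22

iteration 1: ...11..11..
iteration 2: ..1...1....
iteration 3: .11..11....
iteration 4: 1...1......
iteration 5: 1..11.....1
iteration 6: ..1......1.
iteration 7: .11.....11.
iteration 8: 1......1...
iteration 9: 1.....11..1
iteration 10: .....1...1.
iteration 11: ....11..11.
iteration 12: ...1...1...
iteration 13: ..11..11...
iteration 14: .1...1.....
iteration 15: 11..11.....
iteration 16: ...1......1
iteration 17: ..11.....11
iteration 18: .1......1..
iteration 19: 11.....11..
iteration 20: ......1...1
iteration 21: .....11..11
iteration 22: ....1...1..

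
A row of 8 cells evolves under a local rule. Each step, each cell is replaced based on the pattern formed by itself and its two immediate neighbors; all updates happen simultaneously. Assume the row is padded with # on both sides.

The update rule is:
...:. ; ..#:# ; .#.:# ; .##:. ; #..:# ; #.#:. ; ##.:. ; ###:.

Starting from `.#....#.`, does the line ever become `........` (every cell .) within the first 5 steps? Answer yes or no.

.##..##.
...##...
#.#..#.#
..####..
##....##
step 5 is ##....##, still not uniform .

no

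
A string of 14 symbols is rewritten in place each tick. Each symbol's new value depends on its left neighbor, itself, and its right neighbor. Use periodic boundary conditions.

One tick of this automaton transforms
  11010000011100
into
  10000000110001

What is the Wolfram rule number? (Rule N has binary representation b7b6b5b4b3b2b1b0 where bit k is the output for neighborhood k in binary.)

position 10: 111 → 0  (bit 7 = 0)
position 1: 110 → 0  (bit 6 = 0)
position 2: 101 → 0  (bit 5 = 0)
position 4: 100 → 0  (bit 4 = 0)
position 0: 011 → 1  (bit 3 = 1)
position 3: 010 → 0  (bit 2 = 0)
position 8: 001 → 1  (bit 1 = 1)
position 5: 000 → 0  (bit 0 = 0)
bits b7..b0 = 00001010 = 10

10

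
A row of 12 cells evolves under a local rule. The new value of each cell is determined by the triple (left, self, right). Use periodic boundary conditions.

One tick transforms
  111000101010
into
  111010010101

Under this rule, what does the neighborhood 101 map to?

1

At position 7 the neighborhood is 101; the next row has 1 there.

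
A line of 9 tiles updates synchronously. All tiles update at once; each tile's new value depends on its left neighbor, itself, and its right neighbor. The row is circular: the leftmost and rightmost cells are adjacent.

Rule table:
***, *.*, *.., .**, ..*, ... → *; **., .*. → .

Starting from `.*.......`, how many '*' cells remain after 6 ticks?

8

*.*******
.********
********.
*******.*
******.**
*****.***
count of *: 8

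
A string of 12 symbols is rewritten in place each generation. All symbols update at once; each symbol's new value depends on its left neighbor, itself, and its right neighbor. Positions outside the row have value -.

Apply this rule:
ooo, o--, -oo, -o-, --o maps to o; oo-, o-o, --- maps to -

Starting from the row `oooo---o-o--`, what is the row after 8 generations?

o-o-o--oo--o

generation 1: ooo-o-oo-oo-
generation 2: oo--o-o--o-o
generation 3: o-ooo-oooo-o
generation 4: o-oo--ooo--o
generation 5: o-o-oooo-ooo
generation 6: o-o-ooo--oo-
generation 7: o-o-oo-ooo-o
generation 8: o-o-o--oo--o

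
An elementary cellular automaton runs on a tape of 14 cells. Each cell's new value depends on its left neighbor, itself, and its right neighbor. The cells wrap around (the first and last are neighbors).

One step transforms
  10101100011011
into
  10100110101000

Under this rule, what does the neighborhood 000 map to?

0

At position 7 the neighborhood is 000; the next row has 0 there.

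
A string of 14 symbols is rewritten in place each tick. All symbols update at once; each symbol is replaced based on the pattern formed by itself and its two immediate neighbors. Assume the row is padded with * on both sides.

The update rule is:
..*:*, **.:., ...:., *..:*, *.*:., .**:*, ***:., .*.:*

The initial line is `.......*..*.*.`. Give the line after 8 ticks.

.*.*..**.*.**.

*.....*****.*.
.*...**.....*.
.**.**.*...**.
.*..*..**.**..
.*******..*.**
.*......***.*.
.**....**...*.
.*.*..**.*.**.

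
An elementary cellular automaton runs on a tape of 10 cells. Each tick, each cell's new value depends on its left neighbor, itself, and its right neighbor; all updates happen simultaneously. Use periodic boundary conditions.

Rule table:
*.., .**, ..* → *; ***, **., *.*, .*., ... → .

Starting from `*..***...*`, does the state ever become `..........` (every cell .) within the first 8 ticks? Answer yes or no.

no

.***..*.**
.*..**..*.
*.***.**.*
..*...*..*
**.*.*.**.
*......*..
.*....*.**
..*..*..*.
tick 8 is ..*..*..*., still not uniform .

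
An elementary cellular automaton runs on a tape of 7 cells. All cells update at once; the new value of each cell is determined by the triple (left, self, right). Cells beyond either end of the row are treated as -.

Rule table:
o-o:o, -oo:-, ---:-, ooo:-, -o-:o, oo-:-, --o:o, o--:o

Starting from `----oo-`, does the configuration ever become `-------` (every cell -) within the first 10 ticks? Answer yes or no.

---o--o
--ooooo
-o-----
ooo----
---o---
--ooo--
-o---o-
ooo-ooo
---o---  (repeats tick 5; period 4)
tick 10: --ooo--
tick 10 is --ooo--, still not uniform -

no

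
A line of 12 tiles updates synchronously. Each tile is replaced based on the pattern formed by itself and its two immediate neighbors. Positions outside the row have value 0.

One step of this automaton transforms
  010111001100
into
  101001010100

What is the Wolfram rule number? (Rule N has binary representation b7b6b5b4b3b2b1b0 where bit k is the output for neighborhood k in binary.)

position 4: 111 → 0  (bit 7 = 0)
position 5: 110 → 1  (bit 6 = 1)
position 2: 101 → 1  (bit 5 = 1)
position 6: 100 → 0  (bit 4 = 0)
position 3: 011 → 0  (bit 3 = 0)
position 1: 010 → 0  (bit 2 = 0)
position 0: 001 → 1  (bit 1 = 1)
position 11: 000 → 0  (bit 0 = 0)
bits b7..b0 = 01100010 = 98

98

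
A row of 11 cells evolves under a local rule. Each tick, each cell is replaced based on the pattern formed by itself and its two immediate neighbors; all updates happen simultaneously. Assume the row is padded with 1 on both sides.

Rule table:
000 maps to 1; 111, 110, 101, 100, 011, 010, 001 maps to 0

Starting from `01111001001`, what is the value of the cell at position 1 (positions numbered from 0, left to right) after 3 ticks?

0

00000000000
01111111110
00000000000
position 1 holds 0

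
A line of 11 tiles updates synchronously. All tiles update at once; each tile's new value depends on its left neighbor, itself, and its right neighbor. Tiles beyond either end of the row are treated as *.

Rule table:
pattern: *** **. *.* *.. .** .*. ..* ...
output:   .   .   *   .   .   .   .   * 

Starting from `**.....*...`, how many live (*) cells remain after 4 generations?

3

...***...*.
.*.....*..*
*..***.....
.......***.
count of *: 3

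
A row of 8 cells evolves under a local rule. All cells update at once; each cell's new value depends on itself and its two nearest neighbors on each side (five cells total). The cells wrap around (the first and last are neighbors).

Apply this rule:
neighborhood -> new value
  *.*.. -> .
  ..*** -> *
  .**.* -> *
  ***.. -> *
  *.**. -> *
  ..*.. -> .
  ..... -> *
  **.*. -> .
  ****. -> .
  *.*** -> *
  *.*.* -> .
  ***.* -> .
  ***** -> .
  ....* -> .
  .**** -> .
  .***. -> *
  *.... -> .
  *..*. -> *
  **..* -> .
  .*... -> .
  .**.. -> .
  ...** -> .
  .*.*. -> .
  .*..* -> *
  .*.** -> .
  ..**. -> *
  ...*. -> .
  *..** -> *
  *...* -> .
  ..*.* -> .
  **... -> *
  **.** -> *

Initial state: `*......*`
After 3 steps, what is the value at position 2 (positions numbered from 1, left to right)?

.

.*.**..*
...*..*.
....**..
position 2 holds .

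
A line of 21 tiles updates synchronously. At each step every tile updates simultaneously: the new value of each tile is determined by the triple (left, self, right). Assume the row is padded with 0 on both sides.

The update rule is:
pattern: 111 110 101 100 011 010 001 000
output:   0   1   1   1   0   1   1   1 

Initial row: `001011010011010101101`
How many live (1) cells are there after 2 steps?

step 1: 111101111101111110111
step 2: 000110000110000011001
count of 1: 7

7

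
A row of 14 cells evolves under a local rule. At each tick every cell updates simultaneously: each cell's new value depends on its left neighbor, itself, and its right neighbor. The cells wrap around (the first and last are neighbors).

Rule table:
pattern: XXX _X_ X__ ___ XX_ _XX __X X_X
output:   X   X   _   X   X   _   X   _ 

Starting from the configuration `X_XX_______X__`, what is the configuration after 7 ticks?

tick 1: X__X_XXXXXXX_X
tick 2: X_XX__XXXXXX__
tick 3: X__X_X_XXXXX_X
tick 4: X_XX_X__XXXX__
tick 5: X__X_X_X_XXX_X
tick 6: X_XX_X_X__XX__
tick 7: X__X_X_X_X_X_X

X__X_X_X_X_X_X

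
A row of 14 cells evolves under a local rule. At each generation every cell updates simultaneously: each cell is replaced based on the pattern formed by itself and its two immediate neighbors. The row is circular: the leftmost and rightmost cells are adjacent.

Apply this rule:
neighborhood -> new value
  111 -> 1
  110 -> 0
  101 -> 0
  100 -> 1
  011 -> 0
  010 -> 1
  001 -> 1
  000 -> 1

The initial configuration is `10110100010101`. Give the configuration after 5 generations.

11000110111110

00000111110100
11111011100111
11110001011011
11101111000001
11000110111110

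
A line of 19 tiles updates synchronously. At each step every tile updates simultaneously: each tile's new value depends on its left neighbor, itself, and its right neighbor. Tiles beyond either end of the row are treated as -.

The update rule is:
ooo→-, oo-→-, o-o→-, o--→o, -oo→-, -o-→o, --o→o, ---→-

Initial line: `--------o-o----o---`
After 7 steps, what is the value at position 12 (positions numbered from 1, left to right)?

-------oo-oo--ooo--
------o-----oo---o-
-----ooo---o--o-ooo
----o---o-ooooo----
---ooo-oo------o---
--o------o----ooo--
-ooo----ooo--o---o-
position 12 holds -

-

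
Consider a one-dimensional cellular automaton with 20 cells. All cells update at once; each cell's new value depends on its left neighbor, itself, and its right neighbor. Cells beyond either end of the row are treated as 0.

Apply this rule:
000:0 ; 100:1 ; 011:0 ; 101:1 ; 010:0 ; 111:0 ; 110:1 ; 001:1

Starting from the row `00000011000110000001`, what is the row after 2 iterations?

00000101101011000010
00001010110101100101

00001010110101100101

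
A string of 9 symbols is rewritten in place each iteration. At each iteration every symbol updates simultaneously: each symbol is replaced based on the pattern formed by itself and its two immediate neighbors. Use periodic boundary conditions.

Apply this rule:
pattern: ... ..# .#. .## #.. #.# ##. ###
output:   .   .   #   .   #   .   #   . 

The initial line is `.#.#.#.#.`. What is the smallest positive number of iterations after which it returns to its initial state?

.#.#.#.##
.#.#.#..#
.#.#.##.#
.#.#..#.#
.#.##.#.#
.#..#.#.#
.##.#.#.#
..#.#.#.#
#.#.#.#.#
#.#.#.#..
#.#.#.##.
#.#.#..#.
#.#.##.#.
#.#..#.#.
#.##.#.#.
#..#.#.#.
##.#.#.#.
.#.#.#.#.

18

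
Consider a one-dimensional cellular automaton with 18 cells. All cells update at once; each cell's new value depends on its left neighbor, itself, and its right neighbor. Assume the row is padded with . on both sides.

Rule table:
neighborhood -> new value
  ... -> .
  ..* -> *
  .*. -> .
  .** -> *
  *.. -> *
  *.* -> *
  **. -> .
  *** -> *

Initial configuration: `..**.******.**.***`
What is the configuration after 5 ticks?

.**.******.**.***.
**.******.**.***.*
*.******.**.***.*.
.******.**.***.*.*
******.**.***.*.*.

******.**.***.*.*.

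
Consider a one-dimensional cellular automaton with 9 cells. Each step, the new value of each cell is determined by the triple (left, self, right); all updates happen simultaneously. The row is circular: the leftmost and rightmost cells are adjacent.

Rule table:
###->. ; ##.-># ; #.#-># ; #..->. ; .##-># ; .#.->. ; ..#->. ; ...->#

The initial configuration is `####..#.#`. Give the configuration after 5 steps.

..###....

step 1: ...#...##
step 2: .#...#.##
step 3: #..#..###
step 4: #.....#..
step 5: ..###....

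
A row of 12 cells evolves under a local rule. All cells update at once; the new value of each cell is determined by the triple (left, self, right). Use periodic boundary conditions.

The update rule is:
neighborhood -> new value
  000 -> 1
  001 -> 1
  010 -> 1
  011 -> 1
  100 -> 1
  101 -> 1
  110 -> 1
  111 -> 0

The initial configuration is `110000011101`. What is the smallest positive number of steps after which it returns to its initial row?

011111110111
110000011101

2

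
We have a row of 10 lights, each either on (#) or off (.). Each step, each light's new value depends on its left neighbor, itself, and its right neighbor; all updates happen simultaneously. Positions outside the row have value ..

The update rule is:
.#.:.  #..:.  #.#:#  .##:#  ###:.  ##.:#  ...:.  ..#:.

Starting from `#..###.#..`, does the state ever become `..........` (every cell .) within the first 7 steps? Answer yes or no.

...#.##...
....###...
....#.#...
.....#....
..........
all cells are . at step 5

yes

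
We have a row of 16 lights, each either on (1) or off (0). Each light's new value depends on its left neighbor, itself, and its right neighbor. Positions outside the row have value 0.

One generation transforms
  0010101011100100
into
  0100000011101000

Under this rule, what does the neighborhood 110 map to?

At position 10 the neighborhood is 110; the next row has 1 there.

1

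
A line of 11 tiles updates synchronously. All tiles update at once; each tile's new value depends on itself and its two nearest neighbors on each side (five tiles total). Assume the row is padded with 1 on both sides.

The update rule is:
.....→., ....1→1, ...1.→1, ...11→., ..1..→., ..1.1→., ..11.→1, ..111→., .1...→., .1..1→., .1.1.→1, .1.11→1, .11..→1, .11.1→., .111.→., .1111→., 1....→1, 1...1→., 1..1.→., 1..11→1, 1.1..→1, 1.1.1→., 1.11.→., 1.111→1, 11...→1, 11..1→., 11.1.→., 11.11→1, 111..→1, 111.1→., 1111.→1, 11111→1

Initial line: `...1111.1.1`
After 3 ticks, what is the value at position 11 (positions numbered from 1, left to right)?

.

1....1...11
11111......
1111111..1.
position 11 holds .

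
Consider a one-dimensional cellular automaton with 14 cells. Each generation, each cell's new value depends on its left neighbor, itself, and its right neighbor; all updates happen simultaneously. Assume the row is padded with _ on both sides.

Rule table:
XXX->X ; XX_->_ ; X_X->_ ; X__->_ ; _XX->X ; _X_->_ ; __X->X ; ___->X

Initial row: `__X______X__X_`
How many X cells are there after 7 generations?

XX__XXXXX__X__
X__XXXXX__X__X
__XXXXX__X__X_
XXXXXX__X__X__
XXXXX__X__X__X
XXXX__X__X__X_
XXX__X__X__X__
count of X: 6

6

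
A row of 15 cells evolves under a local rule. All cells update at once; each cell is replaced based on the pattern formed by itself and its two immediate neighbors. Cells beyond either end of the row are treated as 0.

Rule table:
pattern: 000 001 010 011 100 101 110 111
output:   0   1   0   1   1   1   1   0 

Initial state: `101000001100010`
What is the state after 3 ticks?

010100011110101
101010110011010
010101111111101

010101111111101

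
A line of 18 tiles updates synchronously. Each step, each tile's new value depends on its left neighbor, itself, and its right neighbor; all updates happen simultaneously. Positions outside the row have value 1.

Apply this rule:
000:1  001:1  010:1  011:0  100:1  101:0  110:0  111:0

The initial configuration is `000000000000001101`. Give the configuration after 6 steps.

000000000000001111

step 1: 111111111111110000
step 2: 000000000000001111
step 3: 111111111111110000  (repeats step 1; period 2)
step 6: 000000000000001111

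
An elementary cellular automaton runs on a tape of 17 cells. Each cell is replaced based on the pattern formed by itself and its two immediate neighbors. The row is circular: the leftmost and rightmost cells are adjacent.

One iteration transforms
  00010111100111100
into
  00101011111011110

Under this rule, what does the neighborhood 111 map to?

1

At position 6 the neighborhood is 111; the next row has 1 there.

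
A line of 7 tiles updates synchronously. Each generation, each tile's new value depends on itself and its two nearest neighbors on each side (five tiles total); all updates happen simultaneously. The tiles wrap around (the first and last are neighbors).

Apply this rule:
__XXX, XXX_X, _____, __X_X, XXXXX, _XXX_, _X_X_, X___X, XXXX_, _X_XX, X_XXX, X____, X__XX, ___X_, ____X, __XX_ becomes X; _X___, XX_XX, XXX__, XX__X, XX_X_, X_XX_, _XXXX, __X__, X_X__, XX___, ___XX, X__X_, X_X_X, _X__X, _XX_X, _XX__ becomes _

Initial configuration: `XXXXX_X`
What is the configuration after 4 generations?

_XXXX_X
XX_XX__
X_____X
__XXX_X

__XXX_X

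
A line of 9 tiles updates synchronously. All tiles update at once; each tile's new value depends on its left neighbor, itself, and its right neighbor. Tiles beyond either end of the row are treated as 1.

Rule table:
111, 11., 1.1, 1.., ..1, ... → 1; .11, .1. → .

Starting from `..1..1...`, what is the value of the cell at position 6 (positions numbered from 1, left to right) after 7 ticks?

1

tick 1: 11.11.111
tick 2: 111.11.11
tick 3: 1111.11.1
tick 4: 11111.11.
tick 5: 111111.11
tick 6: 1111111.1
tick 7: 11111111.
position 6 holds 1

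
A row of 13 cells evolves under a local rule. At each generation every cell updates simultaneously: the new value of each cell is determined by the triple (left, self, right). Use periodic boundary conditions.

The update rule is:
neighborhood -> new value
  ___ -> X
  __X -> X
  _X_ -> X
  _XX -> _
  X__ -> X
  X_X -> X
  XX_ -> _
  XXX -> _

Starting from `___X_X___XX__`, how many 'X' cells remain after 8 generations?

generation 1: XXXXXXXXX__XX
generation 2: _________XX__
generation 3: XXXXXXXXX__XX  (repeats generation 1; period 2)
generation 8: _________XX__
count of X: 2

2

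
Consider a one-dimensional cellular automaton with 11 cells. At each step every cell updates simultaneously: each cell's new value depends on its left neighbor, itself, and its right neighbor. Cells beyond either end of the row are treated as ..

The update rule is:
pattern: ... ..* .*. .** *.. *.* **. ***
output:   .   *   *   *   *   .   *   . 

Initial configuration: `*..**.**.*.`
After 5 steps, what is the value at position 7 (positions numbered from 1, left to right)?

*****.**.**
*...*.**.**
**.**.**.**
**.**.**.**  (fixed point — unchanged through step 5)
position 7 holds *

*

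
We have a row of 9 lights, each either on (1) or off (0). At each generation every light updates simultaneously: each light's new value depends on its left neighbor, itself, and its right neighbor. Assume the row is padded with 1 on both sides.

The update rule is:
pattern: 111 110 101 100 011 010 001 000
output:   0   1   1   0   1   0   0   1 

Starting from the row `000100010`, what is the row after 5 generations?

010001001
100100001
100001101
101101111
111111000

111111000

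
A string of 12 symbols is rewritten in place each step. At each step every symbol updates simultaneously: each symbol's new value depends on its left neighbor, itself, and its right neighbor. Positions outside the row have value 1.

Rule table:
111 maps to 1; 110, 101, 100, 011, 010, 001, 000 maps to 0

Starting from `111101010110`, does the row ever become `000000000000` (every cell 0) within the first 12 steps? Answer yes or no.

111000000000
110000000000
100000000000
000000000000
all cells are 0 at step 4

yes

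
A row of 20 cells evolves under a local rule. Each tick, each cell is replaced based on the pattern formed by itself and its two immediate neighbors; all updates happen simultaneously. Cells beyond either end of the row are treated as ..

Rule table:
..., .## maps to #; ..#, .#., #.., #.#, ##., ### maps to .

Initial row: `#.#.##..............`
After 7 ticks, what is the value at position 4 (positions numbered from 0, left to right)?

.

....#..#############
###....#............
#...##...###########
..#.#..#.#..........
#..........#########
..########.#........
#.#..........#######
position 4 holds .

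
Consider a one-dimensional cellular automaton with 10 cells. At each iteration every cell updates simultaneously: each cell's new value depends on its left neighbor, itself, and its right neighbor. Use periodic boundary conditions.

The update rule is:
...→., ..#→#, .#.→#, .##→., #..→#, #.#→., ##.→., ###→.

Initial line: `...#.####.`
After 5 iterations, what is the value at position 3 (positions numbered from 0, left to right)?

.

..##.....#
##..#...##
..####.#..
.#.....##.
###...#..#
position 3 holds .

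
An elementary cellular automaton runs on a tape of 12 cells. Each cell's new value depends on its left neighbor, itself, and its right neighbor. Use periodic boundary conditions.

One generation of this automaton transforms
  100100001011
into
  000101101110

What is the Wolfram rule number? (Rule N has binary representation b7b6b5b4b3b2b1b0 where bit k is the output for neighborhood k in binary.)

position 11: 111 → 0  (bit 7 = 0)
position 0: 110 → 0  (bit 6 = 0)
position 9: 101 → 1  (bit 5 = 1)
position 1: 100 → 0  (bit 4 = 0)
position 10: 011 → 1  (bit 3 = 1)
position 3: 010 → 1  (bit 2 = 1)
position 2: 001 → 0  (bit 1 = 0)
position 5: 000 → 1  (bit 0 = 1)
bits b7..b0 = 00101101 = 45

45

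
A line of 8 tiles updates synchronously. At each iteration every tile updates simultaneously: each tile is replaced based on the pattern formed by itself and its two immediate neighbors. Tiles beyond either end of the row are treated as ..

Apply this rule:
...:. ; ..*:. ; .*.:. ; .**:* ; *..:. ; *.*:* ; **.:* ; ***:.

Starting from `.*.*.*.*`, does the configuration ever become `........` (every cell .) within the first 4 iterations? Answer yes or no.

..*.*.*.
...*.*..
....*...
........
all cells are . at iteration 4

yes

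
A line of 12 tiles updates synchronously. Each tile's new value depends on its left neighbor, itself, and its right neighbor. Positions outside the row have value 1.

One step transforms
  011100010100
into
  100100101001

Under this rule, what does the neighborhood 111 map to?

0

At position 2 the neighborhood is 111; the next row has 0 there.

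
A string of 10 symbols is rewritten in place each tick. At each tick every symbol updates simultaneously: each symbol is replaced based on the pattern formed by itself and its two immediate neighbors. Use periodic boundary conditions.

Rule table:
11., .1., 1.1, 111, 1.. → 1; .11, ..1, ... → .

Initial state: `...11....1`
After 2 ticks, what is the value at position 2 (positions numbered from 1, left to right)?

1...11...1
11...11...
position 2 holds 1

1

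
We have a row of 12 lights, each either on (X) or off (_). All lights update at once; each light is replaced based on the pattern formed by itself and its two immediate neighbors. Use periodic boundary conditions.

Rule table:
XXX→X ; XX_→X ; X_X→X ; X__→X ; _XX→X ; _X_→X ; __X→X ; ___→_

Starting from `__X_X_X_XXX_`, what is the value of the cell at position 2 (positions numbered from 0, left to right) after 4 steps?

X

_XXXXXXXXXXX
XXXXXXXXXXXX
XXXXXXXXXXXX  (fixed point — unchanged through step 4)
position 2 holds X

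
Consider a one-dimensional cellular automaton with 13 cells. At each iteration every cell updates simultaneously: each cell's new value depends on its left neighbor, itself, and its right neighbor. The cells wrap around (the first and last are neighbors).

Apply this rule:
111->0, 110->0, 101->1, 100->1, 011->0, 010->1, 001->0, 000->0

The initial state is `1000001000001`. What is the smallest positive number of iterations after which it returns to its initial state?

26

0100001100000
0110000010000
0001000011000
0001100000100
0000010000110
0000011000001
1000000100001
0100000110000
0110000001000
0001000001100
0001100000010
0000010000011
1000011000000
1100000100000
0010000110000
0011000001000
0000100001100
0000110000010
0000001000011
1000001100000
1100000010000
0010000011000
0011000000100
0000100000110
0000110000001
1000001000001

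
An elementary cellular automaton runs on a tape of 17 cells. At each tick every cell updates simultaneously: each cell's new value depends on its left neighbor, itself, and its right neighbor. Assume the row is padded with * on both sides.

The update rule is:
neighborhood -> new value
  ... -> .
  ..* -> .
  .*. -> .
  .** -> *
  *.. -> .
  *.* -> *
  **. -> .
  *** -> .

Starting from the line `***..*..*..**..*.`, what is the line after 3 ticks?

...........*....*
................*
................*

................*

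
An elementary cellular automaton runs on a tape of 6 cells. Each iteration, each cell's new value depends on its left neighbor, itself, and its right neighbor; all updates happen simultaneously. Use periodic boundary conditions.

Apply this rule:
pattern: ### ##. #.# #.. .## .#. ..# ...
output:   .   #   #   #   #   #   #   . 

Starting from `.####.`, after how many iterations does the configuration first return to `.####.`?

2

iteration 1: ##..##
iteration 2: .####.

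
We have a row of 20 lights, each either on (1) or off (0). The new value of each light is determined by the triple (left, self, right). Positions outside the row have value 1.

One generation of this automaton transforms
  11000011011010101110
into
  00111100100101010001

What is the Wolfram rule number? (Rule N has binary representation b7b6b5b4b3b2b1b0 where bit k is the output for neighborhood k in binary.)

51

position 0: 111 → 0  (bit 7 = 0)
position 1: 110 → 0  (bit 6 = 0)
position 8: 101 → 1  (bit 5 = 1)
position 2: 100 → 1  (bit 4 = 1)
position 6: 011 → 0  (bit 3 = 0)
position 12: 010 → 0  (bit 2 = 0)
position 5: 001 → 1  (bit 1 = 1)
position 3: 000 → 1  (bit 0 = 1)
bits b7..b0 = 00110011 = 51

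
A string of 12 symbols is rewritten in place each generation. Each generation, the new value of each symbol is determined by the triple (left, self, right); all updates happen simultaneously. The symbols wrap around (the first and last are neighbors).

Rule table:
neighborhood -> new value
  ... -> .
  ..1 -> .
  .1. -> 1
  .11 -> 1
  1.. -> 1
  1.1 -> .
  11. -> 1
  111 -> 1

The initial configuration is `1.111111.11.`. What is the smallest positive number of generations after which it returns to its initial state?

1

1.111111.11.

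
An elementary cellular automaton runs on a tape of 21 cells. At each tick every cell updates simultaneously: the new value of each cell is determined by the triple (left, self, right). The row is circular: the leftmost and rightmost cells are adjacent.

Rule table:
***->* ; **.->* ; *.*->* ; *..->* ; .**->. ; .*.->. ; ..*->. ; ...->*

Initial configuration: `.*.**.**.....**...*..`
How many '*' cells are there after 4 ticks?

13

..*.**.*****..***..**
*..*.**.*****..***..*
**..*.**.*****..***..
.**..*.**.*****..***.
count of *: 13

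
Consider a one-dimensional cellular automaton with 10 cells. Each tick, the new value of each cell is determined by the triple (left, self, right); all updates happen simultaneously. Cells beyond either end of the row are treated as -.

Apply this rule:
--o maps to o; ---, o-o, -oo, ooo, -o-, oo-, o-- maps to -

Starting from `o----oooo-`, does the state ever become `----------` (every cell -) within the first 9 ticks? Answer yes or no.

----o-----
---o------
--o-------
-o--------
o---------
----------
all cells are - at tick 6

yes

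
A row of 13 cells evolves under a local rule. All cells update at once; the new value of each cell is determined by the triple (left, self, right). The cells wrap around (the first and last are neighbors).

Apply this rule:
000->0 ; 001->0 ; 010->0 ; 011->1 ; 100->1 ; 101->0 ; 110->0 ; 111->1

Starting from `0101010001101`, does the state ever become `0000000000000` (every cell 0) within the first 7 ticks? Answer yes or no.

0000001001000
0000000100100
0000000010010
0000000001001
1000000000100
0100000000010
0010000000001
tick 7 is 0010000000001, still not uniform 0

no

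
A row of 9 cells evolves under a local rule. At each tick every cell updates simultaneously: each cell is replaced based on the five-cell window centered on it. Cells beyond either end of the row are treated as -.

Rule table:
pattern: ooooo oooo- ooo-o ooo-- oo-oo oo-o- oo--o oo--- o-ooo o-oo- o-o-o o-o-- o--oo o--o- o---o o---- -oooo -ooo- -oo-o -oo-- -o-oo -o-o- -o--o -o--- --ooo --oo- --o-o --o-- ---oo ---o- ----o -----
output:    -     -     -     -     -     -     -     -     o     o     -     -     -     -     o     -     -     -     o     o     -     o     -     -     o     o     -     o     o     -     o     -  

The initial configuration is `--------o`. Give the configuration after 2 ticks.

----o--o-

------o-o
----o--o-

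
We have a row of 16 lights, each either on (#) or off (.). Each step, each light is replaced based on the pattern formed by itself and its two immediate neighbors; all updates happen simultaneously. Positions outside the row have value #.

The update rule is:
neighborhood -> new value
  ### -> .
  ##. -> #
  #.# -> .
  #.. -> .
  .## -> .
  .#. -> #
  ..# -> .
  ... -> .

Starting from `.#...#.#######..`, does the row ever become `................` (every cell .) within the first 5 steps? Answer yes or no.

no

step 1: .#...#.......#..
step 2: .#...#.......#..  (fixed point — unchanged through step 5)
step 5 is .#...#.......#.., still not uniform .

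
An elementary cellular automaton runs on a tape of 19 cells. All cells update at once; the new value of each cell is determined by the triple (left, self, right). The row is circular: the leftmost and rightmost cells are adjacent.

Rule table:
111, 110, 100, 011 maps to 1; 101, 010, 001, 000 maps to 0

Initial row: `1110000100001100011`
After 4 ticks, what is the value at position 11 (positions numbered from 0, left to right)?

0

1111000010001110011
1111100001001111011
1111110000101111011
1111111000001111011
position 11 holds 0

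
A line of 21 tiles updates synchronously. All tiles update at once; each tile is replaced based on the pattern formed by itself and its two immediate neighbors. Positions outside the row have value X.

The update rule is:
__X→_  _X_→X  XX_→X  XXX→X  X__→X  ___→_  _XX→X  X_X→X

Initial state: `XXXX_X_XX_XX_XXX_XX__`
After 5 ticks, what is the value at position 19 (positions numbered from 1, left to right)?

tick 1: XXXXXXXXXXXXXXXXXXXX_
tick 2: XXXXXXXXXXXXXXXXXXXXX
tick 3: XXXXXXXXXXXXXXXXXXXXX  (fixed point — unchanged through tick 5)
position 19 holds X

X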